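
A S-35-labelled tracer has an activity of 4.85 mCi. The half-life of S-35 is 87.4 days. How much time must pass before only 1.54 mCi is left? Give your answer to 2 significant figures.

Fraction remaining = 1.54/4.85 ≈ 0.31753.
n = log₂(4.85/1.54) = ln(3.1494)/ln 2 ≈ 1.6551 half-lives.
t = n × t½ = 1.6551 × 87.4 ≈ 144.65 days.

140 days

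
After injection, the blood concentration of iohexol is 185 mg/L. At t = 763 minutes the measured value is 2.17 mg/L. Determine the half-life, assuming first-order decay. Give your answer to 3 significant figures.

A/A₀ = 2.17/185 ≈ 0.01173.
n = log₂(85.253) ≈ 6.4137 half-lives elapsed in 763 minutes.
t½ = 763/6.4137 ≈ 118.96 minutes.

119 minutes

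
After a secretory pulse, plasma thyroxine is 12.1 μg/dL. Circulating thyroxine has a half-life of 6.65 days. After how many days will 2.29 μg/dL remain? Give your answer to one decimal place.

16.0 days

Fraction remaining = 2.29/12.1 ≈ 0.18926.
n = log₂(12.1/2.29) = ln(5.2838)/ln 2 ≈ 2.4016 half-lives.
t = n × t½ = 2.4016 × 6.65 ≈ 15.971 days.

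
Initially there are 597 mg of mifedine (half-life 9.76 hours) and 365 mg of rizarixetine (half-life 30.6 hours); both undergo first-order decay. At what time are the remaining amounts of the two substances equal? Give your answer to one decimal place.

Set 597·(1/2)^(t/9.76) = 365·(1/2)^(t/30.6).
Taking log₂: log₂(597/365) = t·(1/9.76 − 1/30.6).
log₂(1.6356) = 0.70983; 1/9.76 − 1/30.6 = 0.069779.
t = 0.70983 / 0.069779 ≈ 10.173 hours.

10.2 hours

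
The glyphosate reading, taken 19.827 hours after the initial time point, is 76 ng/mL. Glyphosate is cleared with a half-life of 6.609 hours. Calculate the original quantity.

608 ng/mL

Number of half-lives elapsed: n = 19.827/6.609 ≈ 3.
A₀ = A × 2^n = 76 × 2^3 = 76 × 8 ≈ 608 ng/mL.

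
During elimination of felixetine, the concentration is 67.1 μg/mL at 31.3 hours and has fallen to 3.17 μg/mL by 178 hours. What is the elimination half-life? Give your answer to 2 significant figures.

33 hours

Over Δt = 178 − 31.3 = 146.7 hours, the level fell by a factor of 67.1/3.17 ≈ 21.167.
n = log₂(21.167) ≈ 4.4038 half-lives, so t½ = 146.7/4.4038 ≈ 33.312 hours.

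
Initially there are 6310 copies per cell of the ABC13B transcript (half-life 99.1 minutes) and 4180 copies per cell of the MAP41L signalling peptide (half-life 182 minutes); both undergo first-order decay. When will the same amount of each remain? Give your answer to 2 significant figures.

130 minutes

Set 6310·(1/2)^(t/99.1) = 4180·(1/2)^(t/182).
Taking log₂: log₂(6310/4180) = t·(1/99.1 − 1/182).
log₂(1.5096) = 0.59414; 1/99.1 − 1/182 = 0.0045963.
t = 0.59414 / 0.0045963 ≈ 129.26 minutes.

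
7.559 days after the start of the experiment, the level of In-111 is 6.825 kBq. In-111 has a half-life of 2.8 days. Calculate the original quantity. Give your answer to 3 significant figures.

Number of half-lives elapsed: n = 7.559/2.8 ≈ 2.6996.
A₀ = A × 2^n = 6.825 × 2^2.6996 = 6.825 × 6.4964 ≈ 44.338 kBq.

44.3 kBq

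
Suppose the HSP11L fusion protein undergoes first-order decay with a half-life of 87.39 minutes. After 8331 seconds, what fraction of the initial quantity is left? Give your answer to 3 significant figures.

8331 seconds = 138.85 minutes.
n = 138.85/87.39 ≈ 1.5889 half-lives.
Fraction remaining = (1/2)^1.5889 ≈ 0.33244.

0.332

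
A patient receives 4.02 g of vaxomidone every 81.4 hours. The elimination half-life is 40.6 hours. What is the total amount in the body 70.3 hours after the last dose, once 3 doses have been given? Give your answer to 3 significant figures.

1.59 g

The 3 doses were given 233.1, 151.7, 70.3 hours ago.
Total = 4.02·(1/2)^(233.1/40.6) + 4.02·(1/2)^(151.7/40.6) + 4.02·(1/2)^(70.3/40.6)
      = 0.075145 + 0.30161 + 1.2106 ≈ 1.5873 g.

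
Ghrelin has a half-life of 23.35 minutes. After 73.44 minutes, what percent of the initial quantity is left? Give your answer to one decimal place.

11.3%

n = 73.44/23.35 ≈ 3.1452 half-lives.
Fraction remaining = (1/2)^3.1452 ≈ 0.11303, i.e. 11.303%.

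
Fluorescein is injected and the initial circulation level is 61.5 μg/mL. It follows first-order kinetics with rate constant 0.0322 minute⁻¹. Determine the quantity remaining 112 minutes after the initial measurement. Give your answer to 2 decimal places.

t½ = ln 2 / k = 0.69315 / 0.0322 ≈ 21.526 minutes.
Number of half-lives: n = 112/21.526 ≈ 5.2029.
Remaining = 61.5 × (1/2)^5.2029 = 61.5 × 0.027149 ≈ 1.6697 μg/mL.

1.67 μg/mL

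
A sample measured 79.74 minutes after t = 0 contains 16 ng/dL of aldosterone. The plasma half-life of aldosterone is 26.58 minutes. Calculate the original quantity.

128 ng/dL

Number of half-lives elapsed: n = 79.74/26.58 ≈ 3.
A₀ = A × 2^n = 16 × 2^3 = 16 × 8 ≈ 128 ng/dL.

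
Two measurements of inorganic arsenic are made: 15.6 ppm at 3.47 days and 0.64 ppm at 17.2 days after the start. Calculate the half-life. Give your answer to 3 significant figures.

Over Δt = 17.2 − 3.47 = 13.73 days, the level fell by a factor of 15.6/0.64 ≈ 24.375.
n = log₂(24.375) ≈ 4.6073 half-lives, so t½ = 13.73/4.6073 ≈ 2.98 days.

2.98 days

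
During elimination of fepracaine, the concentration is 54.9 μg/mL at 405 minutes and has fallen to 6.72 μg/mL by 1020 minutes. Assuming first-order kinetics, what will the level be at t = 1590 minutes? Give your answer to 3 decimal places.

0.959 μg/mL

Over Δt = 1020 − 405 = 615 minutes, the level fell by a factor of 54.9/6.72 ≈ 8.1696.
n = log₂(8.1696) ≈ 3.0303 half-lives, so t½ = 615/3.0303 ≈ 202.95 minutes.
From t = 1020 to t = 1590: 6.72 × (1/2)^((1590−1020)/202.95) ≈ 0.95921 μg/mL.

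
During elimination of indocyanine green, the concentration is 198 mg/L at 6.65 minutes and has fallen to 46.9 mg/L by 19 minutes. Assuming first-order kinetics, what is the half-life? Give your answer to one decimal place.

Over Δt = 19 − 6.65 = 12.35 minutes, the level fell by a factor of 198/46.9 ≈ 4.2217.
n = log₂(4.2217) ≈ 2.0778 half-lives, so t½ = 12.35/2.0778 ≈ 5.9437 minutes.

5.9 minutes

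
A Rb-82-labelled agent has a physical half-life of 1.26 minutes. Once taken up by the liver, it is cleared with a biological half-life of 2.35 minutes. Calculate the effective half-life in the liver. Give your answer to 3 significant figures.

0.820 minutes

1/t_eff = 1/t_phys + 1/t_biol = 1/1.26 + 1/2.35 = 1.2192 per minute.
t_eff = 1.26 × 2.35 / (1.26 + 2.35) ≈ 0.82022 minutes.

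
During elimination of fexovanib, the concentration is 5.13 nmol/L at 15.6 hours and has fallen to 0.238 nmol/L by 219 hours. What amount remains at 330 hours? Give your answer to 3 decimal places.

0.045 nmol/L

Over Δt = 219 − 15.6 = 203.4 hours, the level fell by a factor of 5.13/0.238 ≈ 21.555.
n = log₂(21.555) ≈ 4.4299 half-lives, so t½ = 203.4/4.4299 ≈ 45.915 hours.
From t = 219 to t = 330: 0.238 × (1/2)^((330−219)/45.915) ≈ 0.044549 nmol/L.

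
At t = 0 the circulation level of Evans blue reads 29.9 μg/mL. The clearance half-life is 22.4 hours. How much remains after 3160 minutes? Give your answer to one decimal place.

Convert the elapsed time: 3160 minutes = 52.6667 hours.
Number of half-lives: n = 52.6667/22.4 ≈ 2.3512.
Remaining = 29.9 × (1/2)^2.3512 = 29.9 × 0.19598 ≈ 5.8599 μg/mL.

5.9 μg/mL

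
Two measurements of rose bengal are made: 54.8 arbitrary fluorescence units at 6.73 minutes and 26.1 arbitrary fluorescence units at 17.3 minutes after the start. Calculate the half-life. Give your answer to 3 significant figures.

Over Δt = 17.3 − 6.73 = 10.57 minutes, the level fell by a factor of 54.8/26.1 ≈ 2.0996.
n = log₂(2.0996) ≈ 1.0701 half-lives, so t½ = 10.57/1.0701 ≈ 9.8773 minutes.

9.88 minutes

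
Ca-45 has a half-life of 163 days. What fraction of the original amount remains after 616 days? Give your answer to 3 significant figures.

n = 616/163 ≈ 3.7791 half-lives.
Fraction remaining = (1/2)^3.7791 ≈ 0.072839.

0.0728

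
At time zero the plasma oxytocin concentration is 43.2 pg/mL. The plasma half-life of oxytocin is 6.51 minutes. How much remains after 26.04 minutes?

Elapsed time is 4 half-lives (26.04/6.51).
Each half-life halves the amount: 43.2 × (1/2)^4 = 43.2/16 = 2.7 pg/mL.

2.7 pg/mL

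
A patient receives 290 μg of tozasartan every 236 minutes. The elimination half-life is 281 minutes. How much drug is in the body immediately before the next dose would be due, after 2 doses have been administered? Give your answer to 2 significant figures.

250 μg

The 2 doses were given 472, 236 minutes ago.
Total = 290·(1/2)^(472/281) + 290·(1/2)^(236/281)
      = 90.522 + 162.02 ≈ 252.54 μg.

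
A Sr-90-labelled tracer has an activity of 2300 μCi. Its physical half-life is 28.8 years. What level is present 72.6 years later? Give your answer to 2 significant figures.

400 μCi

Number of half-lives: n = 72.6/28.8 ≈ 2.5208.
Remaining = 2300 × (1/2)^2.5208 = 2300 × 0.17424 ≈ 400.76 μCi.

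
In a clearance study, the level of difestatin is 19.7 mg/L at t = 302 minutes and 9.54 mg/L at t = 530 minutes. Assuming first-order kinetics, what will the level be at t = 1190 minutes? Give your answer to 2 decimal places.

1.17 mg/L

Over Δt = 530 − 302 = 228 minutes, the level fell by a factor of 19.7/9.54 ≈ 2.065.
n = log₂(2.065) ≈ 1.0461 half-lives, so t½ = 228/1.0461 ≈ 217.95 minutes.
From t = 530 to t = 1190: 9.54 × (1/2)^((1190−530)/217.95) ≈ 1.1693 mg/L.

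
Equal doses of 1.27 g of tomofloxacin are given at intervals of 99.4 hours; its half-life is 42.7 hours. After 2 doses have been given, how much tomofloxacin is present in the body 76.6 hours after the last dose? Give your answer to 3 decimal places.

The 2 doses were given 176, 76.6 hours ago.
Total = 1.27·(1/2)^(176/42.7) + 1.27·(1/2)^(76.6/42.7)
      = 0.07295 + 0.36625 ≈ 0.4392 g.

0.439 g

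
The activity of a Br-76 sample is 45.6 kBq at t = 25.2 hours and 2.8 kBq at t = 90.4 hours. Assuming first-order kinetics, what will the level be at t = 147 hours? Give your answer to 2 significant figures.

Over Δt = 90.4 − 25.2 = 65.2 hours, the level fell by a factor of 45.6/2.8 ≈ 16.286.
n = log₂(16.286) ≈ 4.0255 half-lives, so t½ = 65.2/4.0255 ≈ 16.197 hours.
From t = 90.4 to t = 147: 2.8 × (1/2)^((147−90.4)/16.197) ≈ 0.24842 kBq.

0.25 kBq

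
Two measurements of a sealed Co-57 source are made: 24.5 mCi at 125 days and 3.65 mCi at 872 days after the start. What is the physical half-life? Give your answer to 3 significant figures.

272 days

Over Δt = 872 − 125 = 747 days, the level fell by a factor of 24.5/3.65 ≈ 6.7123.
n = log₂(6.7123) ≈ 2.7468 half-lives, so t½ = 747/2.7468 ≈ 271.95 days.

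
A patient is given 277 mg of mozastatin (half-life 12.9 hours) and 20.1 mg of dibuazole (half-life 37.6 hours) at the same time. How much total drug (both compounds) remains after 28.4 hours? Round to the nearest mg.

mozastatin: 277 × (1/2)^(28.4/12.9) = 277 × (1/2)^2.2016 ≈ 60.221 mg.
dibuazole: 20.1 × (1/2)^(28.4/37.6) = 20.1 × (1/2)^0.75532 ≈ 11.908 mg.
Total = 60.221 + 11.908 ≈ 72.128 mg.

72 mg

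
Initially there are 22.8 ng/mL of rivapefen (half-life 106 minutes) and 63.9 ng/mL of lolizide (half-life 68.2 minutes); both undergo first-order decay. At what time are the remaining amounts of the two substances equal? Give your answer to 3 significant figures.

284 minutes

Set 22.8·(1/2)^(t/106) = 63.9·(1/2)^(t/68.2).
Taking log₂: log₂(22.8/63.9) = t·(1/106 − 1/68.2).
log₂(0.35681) = -1.4868; 1/106 − 1/68.2 = -0.0052288.
t = -1.4868 / -0.0052288 ≈ 284.35 minutes.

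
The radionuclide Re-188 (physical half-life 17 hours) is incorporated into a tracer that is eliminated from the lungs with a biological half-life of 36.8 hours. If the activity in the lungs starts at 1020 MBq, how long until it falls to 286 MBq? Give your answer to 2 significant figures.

21 hours

1/t_eff = 1/t_phys + 1/t_biol = 1/17 + 1/36.8 = 0.085997 per hour.
t_eff = 17 × 36.8 / (17 + 36.8) ≈ 11.628 hours.
n = log₂(1020/286) ≈ 1.8345; t = 1.8345 × 11.628 ≈ 21.332 hours.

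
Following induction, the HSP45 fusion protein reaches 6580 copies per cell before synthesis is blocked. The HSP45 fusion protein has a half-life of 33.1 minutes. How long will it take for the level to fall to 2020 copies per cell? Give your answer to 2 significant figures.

Fraction remaining = 2020/6580 ≈ 0.30699.
n = log₂(6580/2020) = ln(3.2574)/ln 2 ≈ 1.7037 half-lives.
t = n × t½ = 1.7037 × 33.1 ≈ 56.394 minutes.

56 minutes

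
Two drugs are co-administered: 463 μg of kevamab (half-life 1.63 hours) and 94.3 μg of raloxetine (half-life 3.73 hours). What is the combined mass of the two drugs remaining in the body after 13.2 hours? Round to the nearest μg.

kevamab: 463 × (1/2)^(13.2/1.63) = 463 × (1/2)^8.0982 ≈ 1.6896 μg.
raloxetine: 94.3 × (1/2)^(13.2/3.73) = 94.3 × (1/2)^3.5389 ≈ 8.1134 μg.
Total = 1.6896 + 8.1134 ≈ 9.8031 μg.

10 μg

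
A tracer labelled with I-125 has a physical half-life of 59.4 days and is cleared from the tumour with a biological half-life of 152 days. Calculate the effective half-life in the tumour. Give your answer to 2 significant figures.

1/t_eff = 1/t_phys + 1/t_biol = 1/59.4 + 1/152 = 0.023414 per day.
t_eff = 59.4 × 152 / (59.4 + 152) ≈ 42.71 days.

43 days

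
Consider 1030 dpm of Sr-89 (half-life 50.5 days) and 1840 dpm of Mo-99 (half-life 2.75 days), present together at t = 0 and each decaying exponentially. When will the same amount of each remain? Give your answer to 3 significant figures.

2.43 days

Set 1030·(1/2)^(t/50.5) = 1840·(1/2)^(t/2.75).
Taking log₂: log₂(1030/1840) = t·(1/50.5 − 1/2.75).
log₂(0.55978) = -0.83706; 1/50.5 − 1/2.75 = -0.34383.
t = -0.83706 / -0.34383 ≈ 2.4345 days.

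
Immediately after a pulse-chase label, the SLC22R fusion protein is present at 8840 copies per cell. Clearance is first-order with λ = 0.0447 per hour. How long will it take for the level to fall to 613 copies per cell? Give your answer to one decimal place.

59.7 hours

t½ = ln 2 / λ = 0.69315 / 0.0447 ≈ 15.507 hours.
Fraction remaining = 613/8840 ≈ 0.069344.
n = log₂(8840/613) = ln(14.421)/ln 2 ≈ 3.8501 half-lives.
t = n × t½ = 3.8501 × 15.507 ≈ 59.702 hours.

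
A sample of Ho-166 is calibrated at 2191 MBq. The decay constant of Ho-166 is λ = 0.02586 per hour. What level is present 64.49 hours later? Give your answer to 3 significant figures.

t½ = ln 2 / λ = 0.69315 / 0.02586 ≈ 26.804 hours.
Number of half-lives: n = 64.49/26.804 ≈ 2.406.
Remaining = 2191 × (1/2)^2.406 = 2191 × 0.18868 ≈ 413.39 MBq.

413 MBq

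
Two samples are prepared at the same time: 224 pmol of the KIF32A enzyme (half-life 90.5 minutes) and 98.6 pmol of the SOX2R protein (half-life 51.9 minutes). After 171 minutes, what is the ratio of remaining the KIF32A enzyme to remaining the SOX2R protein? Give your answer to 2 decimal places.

6.02

KIF32A enzyme: 224 × (1/2)^(171/90.5) = 224 × (1/2)^1.8895 ≈ 60.458 pmol.
SOX2R protein: 98.6 × (1/2)^(171/51.9) = 98.6 × (1/2)^3.2948 ≈ 10.047 pmol.
Ratio ≈ 60.458 / 10.047 ≈ 6.0174.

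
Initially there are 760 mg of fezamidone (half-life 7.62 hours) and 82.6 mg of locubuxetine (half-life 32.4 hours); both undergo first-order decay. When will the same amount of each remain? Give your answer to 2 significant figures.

32 hours

Set 760·(1/2)^(t/7.62) = 82.6·(1/2)^(t/32.4).
Taking log₂: log₂(760/82.6) = t·(1/7.62 − 1/32.4).
log₂(9.201) = 3.2018; 1/7.62 − 1/32.4 = 0.10037.
t = 3.2018 / 0.10037 ≈ 31.9 hours.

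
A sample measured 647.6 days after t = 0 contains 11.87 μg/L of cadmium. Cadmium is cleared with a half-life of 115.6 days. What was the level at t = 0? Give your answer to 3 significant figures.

Number of half-lives elapsed: n = 647.6/115.6 ≈ 5.6021.
A₀ = A × 2^n = 11.87 × 2^5.6021 = 11.87 × 48.573 ≈ 576.56 μg/L.

577 μg/L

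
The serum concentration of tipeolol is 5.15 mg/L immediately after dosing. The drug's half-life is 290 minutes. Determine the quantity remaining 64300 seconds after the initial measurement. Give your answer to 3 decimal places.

Convert the elapsed time: 64300 seconds = 1071.67 minutes.
Number of half-lives: n = 1071.67/290 ≈ 3.6954.
Remaining = 5.15 × (1/2)^3.6954 = 5.15 × 0.077192 ≈ 0.39754 mg/L.

0.398 mg/L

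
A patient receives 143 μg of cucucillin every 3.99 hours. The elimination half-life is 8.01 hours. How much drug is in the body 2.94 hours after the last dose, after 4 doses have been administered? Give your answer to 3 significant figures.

284 μg

The 4 doses were given 14.91, 10.92, 6.93, 2.94 hours ago.
Total = 143·(1/2)^(14.91/8.01) + 143·(1/2)^(10.92/8.01) + 143·(1/2)^(6.93/8.01) + 143·(1/2)^(2.94/8.01)
      = 39.354 + 55.583 + 78.504 + 110.88 ≈ 284.32 μg.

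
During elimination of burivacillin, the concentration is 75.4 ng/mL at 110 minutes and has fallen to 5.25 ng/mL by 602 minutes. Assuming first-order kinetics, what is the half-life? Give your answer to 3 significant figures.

128 minutes

Over Δt = 602 − 110 = 492 minutes, the level fell by a factor of 75.4/5.25 ≈ 14.362.
n = log₂(14.362) ≈ 3.8442 half-lives, so t½ = 492/3.8442 ≈ 127.99 minutes.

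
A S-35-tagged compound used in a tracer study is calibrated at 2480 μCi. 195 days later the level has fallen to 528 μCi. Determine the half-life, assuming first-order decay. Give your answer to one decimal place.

A/A₀ = 528/2480 ≈ 0.2129.
n = log₂(4.697) ≈ 2.2317 half-lives elapsed in 195 days.
t½ = 195/2.2317 ≈ 87.376 days.

87.4 days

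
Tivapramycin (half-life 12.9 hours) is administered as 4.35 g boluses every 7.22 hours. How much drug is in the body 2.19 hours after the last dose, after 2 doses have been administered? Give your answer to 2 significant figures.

The 2 doses were given 9.41, 2.19 hours ago.
Total = 4.35·(1/2)^(9.41/12.9) + 4.35·(1/2)^(2.19/12.9)
      = 2.6236 + 3.8671 ≈ 6.4907 g.

6.5 g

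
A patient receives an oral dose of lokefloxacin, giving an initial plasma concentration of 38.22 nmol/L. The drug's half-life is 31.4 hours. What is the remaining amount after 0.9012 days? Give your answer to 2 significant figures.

24 nmol/L

Convert the elapsed time: 0.9012 days = 21.6288 hours.
Number of half-lives: n = 21.6288/31.4 ≈ 0.68882.
Remaining = 38.22 × (1/2)^0.68882 = 38.22 × 0.62036 ≈ 23.71 nmol/L.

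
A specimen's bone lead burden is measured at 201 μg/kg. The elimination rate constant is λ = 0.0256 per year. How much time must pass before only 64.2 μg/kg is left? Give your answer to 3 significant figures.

t½ = ln 2 / λ = 0.69315 / 0.0256 ≈ 27.076 years.
Fraction remaining = 64.2/201 ≈ 0.3194.
n = log₂(201/64.2) = ln(3.1308)/ln 2 ≈ 1.6466 half-lives.
t = n × t½ = 1.6466 × 27.076 ≈ 44.582 years.

44.6 years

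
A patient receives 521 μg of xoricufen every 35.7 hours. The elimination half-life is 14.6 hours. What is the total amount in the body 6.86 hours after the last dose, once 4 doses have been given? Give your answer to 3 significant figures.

460 μg

The 4 doses were given 113.96, 78.26, 42.56, 6.86 hours ago.
Total = 521·(1/2)^(113.96/14.6) + 521·(1/2)^(78.26/14.6) + 521·(1/2)^(42.56/14.6) + 521·(1/2)^(6.86/14.6)
      = 2.3289 + 12.683 + 69.074 + 376.18 ≈ 460.27 μg.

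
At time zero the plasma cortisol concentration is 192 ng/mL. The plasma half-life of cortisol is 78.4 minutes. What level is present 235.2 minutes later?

Elapsed time is 3 half-lives (235.2/78.4).
Each half-life halves the amount: 192 × (1/2)^3 = 192/8 = 24 ng/mL.

24 ng/mL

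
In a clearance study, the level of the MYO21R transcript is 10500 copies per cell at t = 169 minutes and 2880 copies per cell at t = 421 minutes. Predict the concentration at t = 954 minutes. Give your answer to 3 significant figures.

187 copies per cell

Over Δt = 421 − 169 = 252 minutes, the level fell by a factor of 10500/2880 ≈ 3.6458.
n = log₂(3.6458) ≈ 1.8662 half-lives, so t½ = 252/1.8662 ≈ 135.03 minutes.
From t = 421 to t = 954: 2880 × (1/2)^((954−421)/135.03) ≈ 186.7 copies per cell.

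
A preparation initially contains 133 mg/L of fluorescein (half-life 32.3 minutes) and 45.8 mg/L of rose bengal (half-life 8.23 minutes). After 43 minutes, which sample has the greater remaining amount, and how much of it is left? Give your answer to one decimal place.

fluorescein: 133 × (1/2)^1.3313 ≈ 52.857 mg/L.
rose bengal: 45.8 × (1/2)^5.2248 ≈ 1.2248 mg/L.
Fluorescein has more remaining, at ≈ 52.857 mg/L.

fluorescein, 52.9 mg/L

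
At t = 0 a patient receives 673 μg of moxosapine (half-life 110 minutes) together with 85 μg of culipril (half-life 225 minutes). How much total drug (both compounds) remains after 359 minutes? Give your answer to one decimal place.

98.2 μg

moxosapine: 673 × (1/2)^(359/110) = 673 × (1/2)^3.2636 ≈ 70.075 μg.
culipril: 85 × (1/2)^(359/225) = 85 × (1/2)^1.5956 ≈ 28.126 μg.
Total = 70.075 + 28.126 ≈ 98.201 μg.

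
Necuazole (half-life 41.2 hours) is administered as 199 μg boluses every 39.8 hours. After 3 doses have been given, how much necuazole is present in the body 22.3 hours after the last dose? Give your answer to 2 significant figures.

The 3 doses were given 101.9, 62.1, 22.3 hours ago.
Total = 199·(1/2)^(101.9/41.2) + 199·(1/2)^(62.1/41.2) + 199·(1/2)^(22.3/41.2)
      = 35.836 + 70.003 + 136.75 ≈ 242.59 μg.

240 μg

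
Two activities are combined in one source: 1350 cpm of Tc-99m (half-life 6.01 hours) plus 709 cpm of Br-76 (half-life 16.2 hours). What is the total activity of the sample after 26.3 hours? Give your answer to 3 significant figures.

Tc-99m: 1350 × (1/2)^(26.3/6.01) = 1350 × (1/2)^4.376 ≈ 65.015 cpm.
Br-76: 709 × (1/2)^(26.3/16.2) = 709 × (1/2)^1.6235 ≈ 230.11 cpm.
Total = 65.015 + 230.11 ≈ 295.13 cpm.

295 cpm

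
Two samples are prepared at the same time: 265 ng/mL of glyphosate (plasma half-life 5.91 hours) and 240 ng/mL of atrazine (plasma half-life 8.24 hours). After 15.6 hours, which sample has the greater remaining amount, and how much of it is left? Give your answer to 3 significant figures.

atrazine, 64.6 ng/mL

glyphosate: 265 × (1/2)^2.6396 ≈ 42.525 ng/mL.
atrazine: 240 × (1/2)^1.8932 ≈ 64.61 ng/mL.
Atrazine has more remaining, at ≈ 64.61 ng/mL.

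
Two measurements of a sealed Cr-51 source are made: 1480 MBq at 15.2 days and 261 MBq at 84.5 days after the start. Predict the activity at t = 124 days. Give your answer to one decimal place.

Over Δt = 84.5 − 15.2 = 69.3 days, the level fell by a factor of 1480/261 ≈ 5.6705.
n = log₂(5.6705) ≈ 2.5035 half-lives, so t½ = 69.3/2.5035 ≈ 27.682 days.
From t = 84.5 to t = 124: 261 × (1/2)^((124−84.5)/27.682) ≈ 97.071 MBq.

97.1 MBq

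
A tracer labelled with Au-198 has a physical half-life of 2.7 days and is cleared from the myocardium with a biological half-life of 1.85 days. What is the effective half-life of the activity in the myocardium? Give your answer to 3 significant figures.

1.10 days

1/t_eff = 1/t_phys + 1/t_biol = 1/2.7 + 1/1.85 = 0.91091 per day.
t_eff = 2.7 × 1.85 / (2.7 + 1.85) ≈ 1.0978 days.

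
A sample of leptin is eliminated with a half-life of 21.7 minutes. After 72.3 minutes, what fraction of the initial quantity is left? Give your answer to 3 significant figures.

n = 72.3/21.7 ≈ 3.3318 half-lives.
Fraction remaining = (1/2)^3.3318 ≈ 0.099318.

0.0993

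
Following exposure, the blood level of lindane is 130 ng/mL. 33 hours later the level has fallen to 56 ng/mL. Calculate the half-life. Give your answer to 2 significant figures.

27 hours

A/A₀ = 56/130 ≈ 0.43077.
n = log₂(2.3214) ≈ 1.215 half-lives elapsed in 33 hours.
t½ = 33/1.215 ≈ 27.16 hours.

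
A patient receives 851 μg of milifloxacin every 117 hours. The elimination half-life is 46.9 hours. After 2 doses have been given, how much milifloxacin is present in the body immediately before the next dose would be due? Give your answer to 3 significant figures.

The 2 doses were given 234, 117 hours ago.
Total = 851·(1/2)^(234/46.9) + 851·(1/2)^(117/46.9)
      = 26.791 + 150.99 ≈ 177.78 μg.

178 μg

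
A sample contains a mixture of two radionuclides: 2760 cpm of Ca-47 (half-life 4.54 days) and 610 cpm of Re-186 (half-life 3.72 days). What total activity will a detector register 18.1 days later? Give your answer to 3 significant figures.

195 cpm

Ca-47: 2760 × (1/2)^(18.1/4.54) = 2760 × (1/2)^3.9868 ≈ 174.09 cpm.
Re-186: 610 × (1/2)^(18.1/3.72) = 610 × (1/2)^4.8656 ≈ 20.924 cpm.
Total = 174.09 + 20.924 ≈ 195.01 cpm.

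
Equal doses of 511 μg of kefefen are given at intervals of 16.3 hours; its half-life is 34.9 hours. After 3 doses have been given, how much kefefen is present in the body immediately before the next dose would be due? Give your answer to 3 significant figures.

831 μg

The 3 doses were given 48.9, 32.6, 16.3 hours ago.
Total = 511·(1/2)^(48.9/34.9) + 511·(1/2)^(32.6/34.9) + 511·(1/2)^(16.3/34.9)
      = 193.48 + 267.44 + 369.68 ≈ 830.6 μg.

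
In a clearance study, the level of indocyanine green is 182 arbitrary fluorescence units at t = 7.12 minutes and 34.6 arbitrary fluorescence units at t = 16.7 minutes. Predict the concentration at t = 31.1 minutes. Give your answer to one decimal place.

Over Δt = 16.7 − 7.12 = 9.58 minutes, the level fell by a factor of 182/34.6 ≈ 5.2601.
n = log₂(5.2601) ≈ 2.3951 half-lives, so t½ = 9.58/2.3951 ≈ 3.9998 minutes.
From t = 16.7 to t = 31.1: 34.6 × (1/2)^((31.1−16.7)/3.9998) ≈ 2.8532 arbitrary fluorescence units.

2.9 arbitrary fluorescence units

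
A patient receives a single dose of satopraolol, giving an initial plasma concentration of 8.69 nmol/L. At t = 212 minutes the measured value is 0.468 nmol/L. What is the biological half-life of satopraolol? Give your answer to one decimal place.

50.3 minutes

A/A₀ = 0.468/8.69 ≈ 0.053855.
n = log₂(18.568) ≈ 4.2148 half-lives elapsed in 212 minutes.
t½ = 212/4.2148 ≈ 50.299 minutes.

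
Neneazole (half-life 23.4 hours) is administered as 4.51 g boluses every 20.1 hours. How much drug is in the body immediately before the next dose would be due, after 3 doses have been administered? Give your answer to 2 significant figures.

The 3 doses were given 60.3, 40.2, 20.1 hours ago.
Total = 4.51·(1/2)^(60.3/23.4) + 4.51·(1/2)^(40.2/23.4) + 4.51·(1/2)^(20.1/23.4)
      = 0.75587 + 1.371 + 2.4866 ≈ 4.6134 g.

4.6 g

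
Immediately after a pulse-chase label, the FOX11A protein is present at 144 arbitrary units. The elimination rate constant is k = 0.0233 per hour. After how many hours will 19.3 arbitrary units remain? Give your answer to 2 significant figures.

t½ = ln 2 / k = 0.69315 / 0.0233 ≈ 29.749 hours.
Fraction remaining = 19.3/144 ≈ 0.13403.
n = log₂(144/19.3) = ln(7.4611)/ln 2 ≈ 2.8994 half-lives.
t = n × t½ = 2.8994 × 29.749 ≈ 86.254 hours.

86 hours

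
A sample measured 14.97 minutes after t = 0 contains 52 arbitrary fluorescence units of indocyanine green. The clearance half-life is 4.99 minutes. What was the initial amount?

Number of half-lives elapsed: n = 14.97/4.99 ≈ 3.
A₀ = A × 2^n = 52 × 2^3 = 52 × 8 ≈ 416 arbitrary fluorescence units.

416 arbitrary fluorescence units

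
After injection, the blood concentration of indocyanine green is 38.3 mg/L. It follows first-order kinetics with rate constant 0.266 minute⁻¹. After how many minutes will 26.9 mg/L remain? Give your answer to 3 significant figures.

1.33 minutes

t½ = ln 2 / k = 0.69315 / 0.266 ≈ 2.6058 minutes.
Fraction remaining = 26.9/38.3 ≈ 0.70235.
n = log₂(38.3/26.9) = ln(1.4238)/ln 2 ≈ 0.50974 half-lives.
t = n × t½ = 0.50974 × 2.6058 ≈ 1.3283 minutes.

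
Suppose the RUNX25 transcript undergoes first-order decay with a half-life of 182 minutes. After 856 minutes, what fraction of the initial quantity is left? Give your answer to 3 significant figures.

0.0384

n = 856/182 ≈ 4.7033 half-lives.
Fraction remaining = (1/2)^4.7033 ≈ 0.038385.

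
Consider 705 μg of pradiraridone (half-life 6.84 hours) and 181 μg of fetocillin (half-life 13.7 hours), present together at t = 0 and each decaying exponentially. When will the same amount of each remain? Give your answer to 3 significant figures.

26.8 hours

Set 705·(1/2)^(t/6.84) = 181·(1/2)^(t/13.7).
Taking log₂: log₂(705/181) = t·(1/6.84 − 1/13.7).
log₂(3.895) = 1.9616; 1/6.84 − 1/13.7 = 0.073206.
t = 1.9616 / 0.073206 ≈ 26.796 hours.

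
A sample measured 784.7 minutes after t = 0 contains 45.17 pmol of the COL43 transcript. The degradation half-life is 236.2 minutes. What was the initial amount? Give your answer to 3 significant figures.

Number of half-lives elapsed: n = 784.7/236.2 ≈ 3.3222.
A₀ = A × 2^n = 45.17 × 2^3.3222 = 45.17 × 10.002 ≈ 451.78 pmol.

452 pmol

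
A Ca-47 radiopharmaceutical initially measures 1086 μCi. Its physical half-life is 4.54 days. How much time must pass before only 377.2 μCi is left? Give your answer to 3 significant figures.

Fraction remaining = 377.2/1086 ≈ 0.34733.
n = log₂(1086/377.2) = ln(2.8791)/ln 2 ≈ 1.5256 half-lives.
t = n × t½ = 1.5256 × 4.54 ≈ 6.9263 days.

6.93 days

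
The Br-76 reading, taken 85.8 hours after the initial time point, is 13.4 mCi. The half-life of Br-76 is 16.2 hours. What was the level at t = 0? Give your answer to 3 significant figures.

527 mCi

Number of half-lives elapsed: n = 85.8/16.2 ≈ 5.2963.
A₀ = A × 2^n = 13.4 × 2^5.2963 = 13.4 × 39.296 ≈ 526.56 mCi.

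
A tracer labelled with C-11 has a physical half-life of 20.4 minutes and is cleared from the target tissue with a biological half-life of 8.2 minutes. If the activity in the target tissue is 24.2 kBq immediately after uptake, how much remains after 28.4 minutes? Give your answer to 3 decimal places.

0.836 kBq

1/t_eff = 1/t_phys + 1/t_biol = 1/20.4 + 1/8.2 = 0.17097 per minute.
t_eff = 20.4 × 8.2 / (20.4 + 8.2) ≈ 5.849 minutes.
Remaining = 24.2 × (1/2)^(28.4/5.849) = 24.2 × (1/2)^4.8556 ≈ 0.83588 kBq.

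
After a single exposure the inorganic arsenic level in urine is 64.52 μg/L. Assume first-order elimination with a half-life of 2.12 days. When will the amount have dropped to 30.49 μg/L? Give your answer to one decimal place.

2.3 days

Fraction remaining = 30.49/64.52 ≈ 0.47257.
n = log₂(64.52/30.49) = ln(2.1161)/ln 2 ≈ 1.0814 half-lives.
t = n × t½ = 1.0814 × 2.12 ≈ 2.2926 days.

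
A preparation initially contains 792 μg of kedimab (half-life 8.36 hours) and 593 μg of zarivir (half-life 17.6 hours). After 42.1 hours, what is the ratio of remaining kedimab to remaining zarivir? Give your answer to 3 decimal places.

kedimab: 792 × (1/2)^(42.1/8.36) = 792 × (1/2)^5.0359 ≈ 24.142 μg.
zarivir: 593 × (1/2)^(42.1/17.6) = 593 × (1/2)^2.392 ≈ 112.97 μg.
Ratio ≈ 24.142 / 112.97 ≈ 0.2137.

0.214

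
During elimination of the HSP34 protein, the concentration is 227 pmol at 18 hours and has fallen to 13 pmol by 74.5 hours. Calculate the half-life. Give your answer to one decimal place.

Over Δt = 74.5 − 18 = 56.5 hours, the level fell by a factor of 227/13 ≈ 17.462.
n = log₂(17.462) ≈ 4.1261 half-lives, so t½ = 56.5/4.1261 ≈ 13.693 hours.

13.7 hours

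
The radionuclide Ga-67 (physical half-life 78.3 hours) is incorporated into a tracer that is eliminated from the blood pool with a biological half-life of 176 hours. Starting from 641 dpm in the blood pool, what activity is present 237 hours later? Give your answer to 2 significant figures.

31 dpm

1/t_eff = 1/t_phys + 1/t_biol = 1/78.3 + 1/176 = 0.018453 per hour.
t_eff = 78.3 × 176 / (78.3 + 176) ≈ 54.191 hours.
Remaining = 641 × (1/2)^(237/54.191) = 641 × (1/2)^4.3734 ≈ 30.926 dpm.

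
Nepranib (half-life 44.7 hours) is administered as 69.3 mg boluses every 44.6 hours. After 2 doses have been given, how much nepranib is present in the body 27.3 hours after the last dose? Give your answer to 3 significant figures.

68.1 mg

The 2 doses were given 71.9, 27.3 hours ago.
Total = 69.3·(1/2)^(71.9/44.7) + 69.3·(1/2)^(27.3/44.7)
      = 22.726 + 45.382 ≈ 68.108 mg.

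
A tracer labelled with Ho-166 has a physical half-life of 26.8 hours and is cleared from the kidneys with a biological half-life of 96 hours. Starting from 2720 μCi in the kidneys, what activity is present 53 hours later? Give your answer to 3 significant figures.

471 μCi

1/t_eff = 1/t_phys + 1/t_biol = 1/26.8 + 1/96 = 0.04773 per hour.
t_eff = 26.8 × 96 / (26.8 + 96) ≈ 20.951 hours.
Remaining = 2720 × (1/2)^(53/20.951) = 2720 × (1/2)^2.5297 ≈ 471.04 μCi.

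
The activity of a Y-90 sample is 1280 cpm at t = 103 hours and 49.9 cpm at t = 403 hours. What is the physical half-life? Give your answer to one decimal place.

Over Δt = 403 − 103 = 300 hours, the level fell by a factor of 1280/49.9 ≈ 25.651.
n = log₂(25.651) ≈ 4.681 half-lives, so t½ = 300/4.681 ≈ 64.089 hours.

64.1 hours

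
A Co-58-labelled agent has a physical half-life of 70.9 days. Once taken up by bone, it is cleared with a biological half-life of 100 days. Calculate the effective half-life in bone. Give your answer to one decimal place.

41.5 days

1/t_eff = 1/t_phys + 1/t_biol = 1/70.9 + 1/100 = 0.024104 per day.
t_eff = 70.9 × 100 / (70.9 + 100) ≈ 41.486 days.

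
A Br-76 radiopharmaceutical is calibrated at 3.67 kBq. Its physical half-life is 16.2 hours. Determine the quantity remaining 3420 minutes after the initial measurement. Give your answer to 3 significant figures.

0.320 kBq

Convert the elapsed time: 3420 minutes = 57 hours.
Number of half-lives: n = 57/16.2 ≈ 3.5185.
Remaining = 3.67 × (1/2)^3.5185 = 3.67 × 0.087261 ≈ 0.32025 kBq.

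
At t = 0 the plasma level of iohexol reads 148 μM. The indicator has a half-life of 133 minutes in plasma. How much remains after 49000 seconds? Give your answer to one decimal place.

Convert the elapsed time: 49000 seconds = 816.667 minutes.
Number of half-lives: n = 816.667/133 ≈ 6.1404.
Remaining = 148 × (1/2)^6.1404 = 148 × 0.014177 ≈ 2.0981 μM.

2.1 μM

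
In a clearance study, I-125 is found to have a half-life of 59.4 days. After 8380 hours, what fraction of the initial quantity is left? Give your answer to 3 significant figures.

0.0170

8380 hours = 349.167 days.
n = 349.167/59.4 ≈ 5.8782 half-lives.
Fraction remaining = (1/2)^5.8782 ≈ 0.017001.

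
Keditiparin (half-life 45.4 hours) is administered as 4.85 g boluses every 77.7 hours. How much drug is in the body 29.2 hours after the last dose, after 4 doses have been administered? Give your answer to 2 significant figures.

4.4 g

The 4 doses were given 262.3, 184.6, 106.9, 29.2 hours ago.
Total = 4.85·(1/2)^(262.3/45.4) + 4.85·(1/2)^(184.6/45.4) + 4.85·(1/2)^(106.9/45.4) + 4.85·(1/2)^(29.2/45.4)
      = 0.088416 + 0.28955 + 0.94826 + 3.1055 ≈ 4.4317 g.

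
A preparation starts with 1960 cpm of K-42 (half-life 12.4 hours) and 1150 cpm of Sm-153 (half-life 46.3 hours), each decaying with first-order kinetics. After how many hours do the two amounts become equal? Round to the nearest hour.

13 hours

Set 1960·(1/2)^(t/12.4) = 1150·(1/2)^(t/46.3).
Taking log₂: log₂(1960/1150) = t·(1/12.4 − 1/46.3).
log₂(1.7043) = 0.76922; 1/12.4 − 1/46.3 = 0.059047.
t = 0.76922 / 0.059047 ≈ 13.027 hours.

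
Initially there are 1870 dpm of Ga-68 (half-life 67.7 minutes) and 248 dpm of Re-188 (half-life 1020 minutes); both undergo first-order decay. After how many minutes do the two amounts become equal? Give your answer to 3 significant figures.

211 minutes

Set 1870·(1/2)^(t/67.7) = 248·(1/2)^(t/1020).
Taking log₂: log₂(1870/248) = t·(1/67.7 − 1/1020).
log₂(7.5403) = 2.9146; 1/67.7 − 1/1020 = 0.013791.
t = 2.9146 / 0.013791 ≈ 211.35 minutes.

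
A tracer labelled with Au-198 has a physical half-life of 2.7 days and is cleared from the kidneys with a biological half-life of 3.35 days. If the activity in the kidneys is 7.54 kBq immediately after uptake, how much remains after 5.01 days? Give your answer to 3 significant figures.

1/t_eff = 1/t_phys + 1/t_biol = 1/2.7 + 1/3.35 = 0.66888 per day.
t_eff = 2.7 × 3.35 / (2.7 + 3.35) ≈ 1.495 days.
Remaining = 7.54 × (1/2)^(5.01/1.495) = 7.54 × (1/2)^3.3511 ≈ 0.73892 kBq.

0.739 kBq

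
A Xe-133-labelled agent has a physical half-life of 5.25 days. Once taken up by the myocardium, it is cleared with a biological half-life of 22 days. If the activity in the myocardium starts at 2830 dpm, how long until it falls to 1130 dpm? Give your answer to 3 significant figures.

1/t_eff = 1/t_phys + 1/t_biol = 1/5.25 + 1/22 = 0.23593 per day.
t_eff = 5.25 × 22 / (5.25 + 22) ≈ 4.2385 days.
n = log₂(2830/1130) ≈ 1.3245; t = 1.3245 × 4.2385 ≈ 5.6138 days.

5.61 days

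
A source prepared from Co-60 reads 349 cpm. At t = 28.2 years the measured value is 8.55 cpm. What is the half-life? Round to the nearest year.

A/A₀ = 8.55/349 ≈ 0.024499.
n = log₂(40.819) ≈ 5.3512 half-lives elapsed in 28.2 years.
t½ = 28.2/5.3512 ≈ 5.2699 years.

5 years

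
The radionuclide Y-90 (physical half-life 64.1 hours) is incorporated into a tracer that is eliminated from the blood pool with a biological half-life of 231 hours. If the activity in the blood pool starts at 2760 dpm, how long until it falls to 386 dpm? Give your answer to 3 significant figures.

1/t_eff = 1/t_phys + 1/t_biol = 1/64.1 + 1/231 = 0.01993 per hour.
t_eff = 64.1 × 231 / (64.1 + 231) ≈ 50.177 hours.
n = log₂(2760/386) ≈ 2.838; t = 2.838 × 50.177 ≈ 142.4 hours.

142 hours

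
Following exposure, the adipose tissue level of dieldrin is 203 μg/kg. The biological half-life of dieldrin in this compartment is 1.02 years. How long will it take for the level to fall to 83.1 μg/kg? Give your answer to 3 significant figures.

1.31 years

Fraction remaining = 83.1/203 ≈ 0.40936.
n = log₂(203/83.1) = ln(2.4428)/ln 2 ≈ 1.2886 half-lives.
t = n × t½ = 1.2886 × 1.02 ≈ 1.3143 years.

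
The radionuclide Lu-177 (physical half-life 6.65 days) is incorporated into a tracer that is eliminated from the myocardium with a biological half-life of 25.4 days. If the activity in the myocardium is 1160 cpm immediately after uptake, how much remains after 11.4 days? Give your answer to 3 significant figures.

259 cpm

1/t_eff = 1/t_phys + 1/t_biol = 1/6.65 + 1/25.4 = 0.18975 per day.
t_eff = 6.65 × 25.4 / (6.65 + 25.4) ≈ 5.2702 days.
Remaining = 1160 × (1/2)^(11.4/5.2702) = 1160 × (1/2)^2.1631 ≈ 259 cpm.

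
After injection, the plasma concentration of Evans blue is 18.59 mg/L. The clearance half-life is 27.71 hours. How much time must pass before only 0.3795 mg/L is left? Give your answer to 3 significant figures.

156 hours

Fraction remaining = 0.3795/18.59 ≈ 0.020414.
n = log₂(18.59/0.3795) = ln(48.986)/ln 2 ≈ 5.6143 half-lives.
t = n × t½ = 5.6143 × 27.71 ≈ 155.57 hours.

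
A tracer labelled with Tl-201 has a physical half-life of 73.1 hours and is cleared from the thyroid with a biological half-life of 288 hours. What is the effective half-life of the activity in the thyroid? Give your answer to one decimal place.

58.3 hours

1/t_eff = 1/t_phys + 1/t_biol = 1/73.1 + 1/288 = 0.017152 per hour.
t_eff = 73.1 × 288 / (73.1 + 288) ≈ 58.302 hours.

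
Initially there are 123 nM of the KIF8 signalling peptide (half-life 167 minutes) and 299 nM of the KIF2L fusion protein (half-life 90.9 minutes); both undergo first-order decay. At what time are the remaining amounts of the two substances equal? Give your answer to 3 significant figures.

Set 123·(1/2)^(t/167) = 299·(1/2)^(t/90.9).
Taking log₂: log₂(123/299) = t·(1/167 − 1/90.9).
log₂(0.41137) = -1.2815; 1/167 − 1/90.9 = -0.0050131.
t = -1.2815 / -0.0050131 ≈ 255.63 minutes.

256 minutes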